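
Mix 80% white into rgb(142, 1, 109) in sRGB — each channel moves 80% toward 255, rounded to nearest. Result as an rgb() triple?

rgb(232, 204, 226)

An 80% tint moves each channel 80% toward 255:
  R: 142 + 90.4 = 232.4 → 232
  G: 1 + 203.2 = 204.2 → 204
  B: 109 + 0.8×(255−109) = 109 + 116.8 = 225.8 → 226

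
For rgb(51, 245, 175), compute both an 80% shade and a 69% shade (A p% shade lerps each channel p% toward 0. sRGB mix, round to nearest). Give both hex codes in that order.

#0a3123, #104c36

80% shade:
  R: 51 − 40.8 = 10.2 → 10
  G: 245 − 196 = 49 → 49
  B: 175 + 0.8×(0−175) = 175 − 140 = 35 → 35
  → #0a3123
69% shade:
  R: 51 + 0.69×(0−51) = 51 − 35.19 = 15.81 → 16
  G: 245 − 169.05 = 75.95 → 76
  B: 175 − 120.75 = 54.25 → 54
  → #104c36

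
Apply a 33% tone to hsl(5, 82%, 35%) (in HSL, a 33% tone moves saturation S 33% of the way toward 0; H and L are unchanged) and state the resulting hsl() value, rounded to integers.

S moves 33% from 82 toward 0: 82 − 27.06 = 54.94 → 55.
H and L are unchanged.

hsl(5, 55%, 35%)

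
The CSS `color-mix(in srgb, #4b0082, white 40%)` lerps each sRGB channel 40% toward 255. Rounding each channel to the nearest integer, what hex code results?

#9366b4

#4b0082 is rgb(75, 0, 130).
A 40% tint moves each channel 40% toward 255:
  R: 75 + 72 = 147 → 147
  G: 0 + 102 = 102 → 102
  B: 130 + 0.4×(255−130) = 130 + 50 = 180 → 180
rgb(147, 102, 180) = #9366b4.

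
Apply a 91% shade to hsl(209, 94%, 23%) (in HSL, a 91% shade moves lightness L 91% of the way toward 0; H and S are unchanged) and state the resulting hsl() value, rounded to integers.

hsl(209, 94%, 2%)

L moves 91% from 23 toward 0: 23 − 20.93 = 2.07 → 2.
H and S are unchanged.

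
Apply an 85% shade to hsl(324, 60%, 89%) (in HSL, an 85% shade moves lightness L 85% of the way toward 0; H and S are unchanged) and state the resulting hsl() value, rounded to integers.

L moves 85% from 89 toward 0: 89 − 75.65 = 13.35 → 13.
H and S are unchanged.

hsl(324, 60%, 13%)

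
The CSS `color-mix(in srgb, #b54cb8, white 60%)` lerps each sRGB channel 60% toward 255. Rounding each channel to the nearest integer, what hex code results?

#b54cb8 is rgb(181, 76, 184).
A 60% tint moves each channel 60% toward 255:
  R: 181 + 0.6×(255−181) = 181 + 44.4 = 225.4 → 225
  G: 76 + 0.6×(255−76) = 76 + 107.4 = 183.4 → 183
  B: 184 + 0.6×(255−184) = 184 + 42.6 = 226.6 → 227
rgb(225, 183, 227) = #e1b7e3.

#e1b7e3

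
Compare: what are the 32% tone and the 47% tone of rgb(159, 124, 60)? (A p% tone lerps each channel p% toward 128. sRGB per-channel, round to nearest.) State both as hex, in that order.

32% tone:
  R: 159 + 0.32×(128−159) = 159 − 9.92 = 149.08 → 149
  G: 124 + 0.32×(128−124) = 124 + 1.28 = 125.28 → 125
  B: 60 + 21.76 = 81.76 → 82
  → #957d52
47% tone:
  R: 159 − 14.57 = 144.43 → 144
  G: 124 + 1.88 = 125.88 → 126
  B: 60 + 31.96 = 91.96 → 92
  → #907e5c

#957d52, #907e5c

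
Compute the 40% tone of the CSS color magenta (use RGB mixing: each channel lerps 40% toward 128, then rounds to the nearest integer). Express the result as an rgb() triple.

rgb(204, 51, 204)

CSS magenta is rgb(255, 0, 255).
Lerp each channel 40% toward 128:
  R: 255 + 0.4×(128−255) = 255 − 50.8 = 204.2 → 204
  G: 0 + 0.4×(128−0) = 0 + 51.2 = 51.2 → 51
  B: 255 + 0.4×(128−255) = 255 − 50.8 = 204.2 → 204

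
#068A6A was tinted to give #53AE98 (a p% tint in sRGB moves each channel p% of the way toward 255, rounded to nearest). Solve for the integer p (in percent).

31%

#068A6A is rgb(6, 138, 106); #53AE98 is rgb(83, 174, 152).
On the R channel (widest range): 83 ≈ 6 + (p/100)(255 − 6), so p ≈ 100×(83 − 6)/(255 − 6) = 7700/249 = 30.92.
p = 31 reproduces all three channels after rounding.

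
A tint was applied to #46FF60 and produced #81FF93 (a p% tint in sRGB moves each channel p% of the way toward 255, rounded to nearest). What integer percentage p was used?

32%

#46FF60 is rgb(70, 255, 96); #81FF93 is rgb(129, 255, 147).
On the R channel (widest range): 129 ≈ 70 + (p/100)(255 − 70), so p ≈ 100×(129 − 70)/(255 − 70) = 5900/185 = 31.89.
p = 32 reproduces all three channels after rounding.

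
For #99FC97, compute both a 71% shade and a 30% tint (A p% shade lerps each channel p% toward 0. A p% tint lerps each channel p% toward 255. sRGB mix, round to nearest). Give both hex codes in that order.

#2C492C, #B8FDB6

#99FC97 is rgb(153, 252, 151).
71% shade:
  R: 153 + 0.71×(0−153) = 153 − 108.63 = 44.37 → 44
  G: 252 + 0.71×(0−252) = 252 − 178.92 = 73.08 → 73
  B: 151 + 0.71×(0−151) = 151 − 107.21 = 43.79 → 44
  → #2C492C
30% tint:
  R: 153 + 0.3×(255−153) = 153 + 30.6 = 183.6 → 184
  G: 252 + 0.3×(255−252) = 252 + 0.9 = 252.9 → 253
  B: 151 + 0.3×(255−151) = 151 + 31.2 = 182.2 → 182
  → #B8FDB6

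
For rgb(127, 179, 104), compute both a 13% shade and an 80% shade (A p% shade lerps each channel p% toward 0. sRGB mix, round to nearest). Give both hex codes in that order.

13% shade:
  R: 127 − 16.51 = 110.49 → 110
  G: 179 − 23.27 = 155.73 → 156
  B: 104 + 0.13×(0−104) = 104 − 13.52 = 90.48 → 90
  → #6E9C5A
80% shade:
  R: 127 − 101.6 = 25.4 → 25
  G: 179 + 0.8×(0−179) = 179 − 143.2 = 35.8 → 36
  B: 104 + 0.8×(0−104) = 104 − 83.2 = 20.8 → 21
  → #192415

#6E9C5A, #192415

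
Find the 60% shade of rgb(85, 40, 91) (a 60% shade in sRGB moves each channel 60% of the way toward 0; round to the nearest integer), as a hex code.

#221024

Lerp each channel 60% toward 0:
  R: 85 − 51 = 34 → 34
  G: 40 + 0.6×(0−40) = 40 − 24 = 16 → 16
  B: 91 − 54.6 = 36.4 → 36
rgb(34, 16, 36) = #221024.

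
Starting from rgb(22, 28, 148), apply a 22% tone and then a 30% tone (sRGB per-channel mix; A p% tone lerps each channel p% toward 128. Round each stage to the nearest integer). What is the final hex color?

Lerp each channel 22% toward 128:
  R: 22 + 23.32 = 45.32 → 45
  G: 28 + 0.22×(128−28) = 28 + 22 = 50 → 50
  B: 148 − 4.4 = 143.6 → 144
After the tone: rgb(45, 50, 144) = #2D3290.
A 30% tone moves each channel 30% toward 128:
  R: 45 + 0.3×(128−45) = 45 + 24.9 = 69.9 → 70
  G: 50 + 23.4 = 73.4 → 73
  B: 144 + 0.3×(128−144) = 144 − 4.8 = 139.2 → 139
rgb(70, 73, 139) = #46498B.

#46498B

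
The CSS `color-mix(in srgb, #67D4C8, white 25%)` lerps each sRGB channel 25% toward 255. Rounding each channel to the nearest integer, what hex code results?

#8DDFD6

#67D4C8 is rgb(103, 212, 200).
A 25% tint moves each channel 25% toward 255:
  R: 103 + 0.25×(255−103) = 103 + 38 = 141 → 141
  G: 212 + 0.25×(255−212) = 212 + 10.75 = 222.75 → 223
  B: 200 + 0.25×(255−200) = 200 + 13.75 = 213.75 → 214
rgb(141, 223, 214) = #8DDFD6.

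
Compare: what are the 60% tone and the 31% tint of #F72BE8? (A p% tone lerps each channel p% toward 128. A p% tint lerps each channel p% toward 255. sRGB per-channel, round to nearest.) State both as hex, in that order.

#F72BE8 is rgb(247, 43, 232).
60% tone:
  R: 247 + 0.6×(128−247) = 247 − 71.4 = 175.6 → 176
  G: 43 + 0.6×(128−43) = 43 + 51 = 94 → 94
  B: 232 + 0.6×(128−232) = 232 − 62.4 = 169.6 → 170
  → #B05EAA
31% tint:
  R: 247 + 0.31×(255−247) = 247 + 2.48 = 249.48 → 249
  G: 43 + 65.72 = 108.72 → 109
  B: 232 + 7.13 = 239.13 → 239
  → #F96DEF

#B05EAA, #F96DEF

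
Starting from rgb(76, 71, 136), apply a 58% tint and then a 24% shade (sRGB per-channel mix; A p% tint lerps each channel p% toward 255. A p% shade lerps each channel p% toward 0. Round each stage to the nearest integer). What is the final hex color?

A 58% tint moves each channel 58% toward 255:
  R: 76 + 0.58×(255−76) = 76 + 103.82 = 179.82 → 180
  G: 71 + 0.58×(255−71) = 71 + 106.72 = 177.72 → 178
  B: 136 + 0.58×(255−136) = 136 + 69.02 = 205.02 → 205
After the tint: rgb(180, 178, 205) = #B4B2CD.
Per channel, c → c + 0.24(0 − c):
  R: 180 − 43.2 = 136.8 → 137
  G: 178 − 42.72 = 135.28 → 135
  B: 205 − 49.2 = 155.8 → 156
rgb(137, 135, 156) = #89879C.

#89879C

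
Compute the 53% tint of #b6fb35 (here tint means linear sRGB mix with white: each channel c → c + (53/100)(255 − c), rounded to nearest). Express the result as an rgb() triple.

rgb(221, 253, 160)

#b6fb35 is rgb(182, 251, 53).
Per channel, c → c + 0.53(255 − c):
  R: 182 + 38.69 = 220.69 → 221
  G: 251 + 0.53×(255−251) = 251 + 2.12 = 253.12 → 253
  B: 53 + 107.06 = 160.06 → 160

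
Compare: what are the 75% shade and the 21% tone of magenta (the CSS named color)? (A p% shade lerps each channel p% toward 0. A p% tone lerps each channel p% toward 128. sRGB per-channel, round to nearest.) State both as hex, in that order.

#400040, #e41be4

CSS magenta is rgb(255, 0, 255).
75% shade:
  R: 255 + 0.75×(0−255) = 255 − 191.25 = 63.75 → 64
  G: 0 + 0.75×(0−0) = 0 + 0 = 0 → 0
  B: 255 − 191.25 = 63.75 → 64
  → #400040
21% tone:
  R: 255 + 0.21×(128−255) = 255 − 26.67 = 228.33 → 228
  G: 0 + 0.21×(128−0) = 0 + 26.88 = 26.88 → 27
  B: 255 − 26.67 = 228.33 → 228
  → #e41be4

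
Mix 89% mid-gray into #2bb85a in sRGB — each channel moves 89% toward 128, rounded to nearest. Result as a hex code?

#77867c

#2bb85a is rgb(43, 184, 90).
Per channel, c → c + 0.89(128 − c):
  R: 43 + 75.65 = 118.65 → 119
  G: 184 − 49.84 = 134.16 → 134
  B: 90 + 0.89×(128−90) = 90 + 33.82 = 123.82 → 124
rgb(119, 134, 124) = #77867c.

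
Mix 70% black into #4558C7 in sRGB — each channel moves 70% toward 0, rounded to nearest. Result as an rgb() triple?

#4558C7 is rgb(69, 88, 199).
Lerp each channel 70% toward 0:
  R: 69 + 0.7×(0−69) = 69 − 48.3 = 20.7 → 21
  G: 88 − 61.6 = 26.4 → 26
  B: 199 + 0.7×(0−199) = 199 − 139.3 = 59.7 → 60

rgb(21, 26, 60)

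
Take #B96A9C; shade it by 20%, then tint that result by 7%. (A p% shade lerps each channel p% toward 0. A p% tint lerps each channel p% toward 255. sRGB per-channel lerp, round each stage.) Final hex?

#B96A9C is rgb(185, 106, 156).
Lerp each channel 20% toward 0:
  R: 185 − 37 = 148 → 148
  G: 106 − 21.2 = 84.8 → 85
  B: 156 − 31.2 = 124.8 → 125
After the shade: rgb(148, 85, 125) = #94557D.
Lerp each channel 7% toward 255:
  R: 148 + 0.07×(255−148) = 148 + 7.49 = 155.49 → 155
  G: 85 + 0.07×(255−85) = 85 + 11.9 = 96.9 → 97
  B: 125 + 9.1 = 134.1 → 134
rgb(155, 97, 134) = #9B6186.

#9B6186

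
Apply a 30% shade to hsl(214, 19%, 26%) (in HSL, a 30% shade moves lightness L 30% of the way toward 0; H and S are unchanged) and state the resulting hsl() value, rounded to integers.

L moves 30% from 26 toward 0: 26 − 7.8 = 18.2 → 18.
H and S are unchanged.

hsl(214, 19%, 18%)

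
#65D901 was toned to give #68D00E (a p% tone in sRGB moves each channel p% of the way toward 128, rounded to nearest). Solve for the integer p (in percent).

10%

#65D901 is rgb(101, 217, 1); #68D00E is rgb(104, 208, 14).
On the B channel (widest range): 14 ≈ 1 + (p/100)(128 − 1), so p ≈ 100×(14 − 1)/(128 − 1) = 1300/127 = 10.24.
p = 10 reproduces all three channels after rounding.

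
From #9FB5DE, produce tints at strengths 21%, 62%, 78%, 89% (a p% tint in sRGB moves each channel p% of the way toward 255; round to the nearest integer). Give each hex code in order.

#9FB5DE is rgb(159, 181, 222).
21%: (159 + 20.16 = 179.16→179, 181 + 15.54 = 196.54→197, 222 + 6.93 = 228.93→229) → #B3C5E5
62%: (159 + 59.52 = 218.52→219, 181 + 45.88 = 226.88→227, 222 + 20.46 = 242.46→242) → #DBE3F2
78%: (159 + 74.88 = 233.88→234, 181 + 57.72 = 238.72→239, 222 + 25.74 = 247.74→248) → #EAEFF8
89%: (159 + 85.44 = 244.44→244, 181 + 65.86 = 246.86→247, 222 + 29.37 = 251.37→251) → #F4F7FB

#B3C5E5, #DBE3F2, #EAEFF8, #F4F7FB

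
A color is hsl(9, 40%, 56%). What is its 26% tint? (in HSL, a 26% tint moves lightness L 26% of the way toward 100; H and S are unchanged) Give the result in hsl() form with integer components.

L moves 26% from 56 toward 100: 56 + 11.44 = 67.44 → 67.
H and S are unchanged.

hsl(9, 40%, 67%)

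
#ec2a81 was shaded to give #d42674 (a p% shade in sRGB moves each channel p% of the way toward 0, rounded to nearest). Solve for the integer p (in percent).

10%

#ec2a81 is rgb(236, 42, 129); #d42674 is rgb(212, 38, 116).
On the R channel (widest range): 212 ≈ 236 + (p/100)(0 − 236), so p ≈ 100×(212 − 236)/(0 − 236) = -2400/-236 = 10.17.
p = 10 reproduces all three channels after rounding.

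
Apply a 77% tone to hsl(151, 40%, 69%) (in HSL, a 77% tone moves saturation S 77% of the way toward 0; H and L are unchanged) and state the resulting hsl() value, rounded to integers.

S moves 77% from 40 toward 0: 40 − 30.8 = 9.2 → 9.
H and L are unchanged.

hsl(151, 9%, 69%)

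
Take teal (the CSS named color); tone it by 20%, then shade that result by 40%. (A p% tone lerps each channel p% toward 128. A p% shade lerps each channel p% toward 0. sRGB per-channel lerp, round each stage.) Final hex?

#104D4D

CSS teal is rgb(0, 128, 128).
A 20% tone moves each channel 20% toward 128:
  R: 0 + 0.2×(128−0) = 0 + 25.6 = 25.6 → 26
  G: 128 + 0 = 128 → 128
  B: 128 + 0.2×(128−128) = 128 + 0 = 128 → 128
After the tone: rgb(26, 128, 128) = #1A8080.
A 40% shade moves each channel 40% toward 0:
  R: 26 − 10.4 = 15.6 → 16
  G: 128 − 51.2 = 76.8 → 77
  B: 128 + 0.4×(0−128) = 128 − 51.2 = 76.8 → 77
rgb(16, 77, 77) = #104D4D.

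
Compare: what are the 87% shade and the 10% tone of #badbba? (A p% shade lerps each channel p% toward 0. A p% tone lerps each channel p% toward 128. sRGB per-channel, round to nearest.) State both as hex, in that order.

#181c18, #b4d2b4

#badbba is rgb(186, 219, 186).
87% shade:
  R: 186 + 0.87×(0−186) = 186 − 161.82 = 24.18 → 24
  G: 219 − 190.53 = 28.47 → 28
  B: 186 + 0.87×(0−186) = 186 − 161.82 = 24.18 → 24
  → #181c18
10% tone:
  R: 186 − 5.8 = 180.2 → 180
  G: 219 − 9.1 = 209.9 → 210
  B: 186 + 0.1×(128−186) = 186 − 5.8 = 180.2 → 180
  → #b4d2b4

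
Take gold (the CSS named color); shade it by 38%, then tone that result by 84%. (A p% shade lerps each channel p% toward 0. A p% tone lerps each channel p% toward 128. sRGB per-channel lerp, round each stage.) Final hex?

#85816C

CSS gold is rgb(255, 215, 0).
Lerp each channel 38% toward 0:
  R: 255 − 96.9 = 158.1 → 158
  G: 215 + 0.38×(0−215) = 215 − 81.7 = 133.3 → 133
  B: 0 + 0.38×(0−0) = 0 + 0 = 0 → 0
After the shade: rgb(158, 133, 0) = #9E8500.
An 84% tone moves each channel 84% toward 128:
  R: 158 − 25.2 = 132.8 → 133
  G: 133 + 0.84×(128−133) = 133 − 4.2 = 128.8 → 129
  B: 0 + 107.52 = 107.52 → 108
rgb(133, 129, 108) = #85816C.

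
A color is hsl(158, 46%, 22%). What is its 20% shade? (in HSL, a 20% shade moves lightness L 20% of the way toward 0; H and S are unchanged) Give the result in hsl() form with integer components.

L moves 20% from 22 toward 0: 22 − 4.4 = 17.6 → 18.
H and S are unchanged.

hsl(158, 46%, 18%)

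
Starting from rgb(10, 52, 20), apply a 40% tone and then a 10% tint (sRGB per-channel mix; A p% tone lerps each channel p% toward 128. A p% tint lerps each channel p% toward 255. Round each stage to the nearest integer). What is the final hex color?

Per channel, c → c + 0.4(128 − c):
  R: 10 + 47.2 = 57.2 → 57
  G: 52 + 0.4×(128−52) = 52 + 30.4 = 82.4 → 82
  B: 20 + 0.4×(128−20) = 20 + 43.2 = 63.2 → 63
After the tone: rgb(57, 82, 63) = #39523F.
Per channel, c → c + 0.1(255 − c):
  R: 57 + 19.8 = 76.8 → 77
  G: 82 + 0.1×(255−82) = 82 + 17.3 = 99.3 → 99
  B: 63 + 0.1×(255−63) = 63 + 19.2 = 82.2 → 82
rgb(77, 99, 82) = #4D6352.

#4D6352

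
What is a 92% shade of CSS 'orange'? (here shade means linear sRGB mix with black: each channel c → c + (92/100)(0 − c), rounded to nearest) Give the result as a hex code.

#140D00

CSS orange is rgb(255, 165, 0).
A 92% shade moves each channel 92% toward 0:
  R: 255 − 234.6 = 20.4 → 20
  G: 165 + 0.92×(0−165) = 165 − 151.8 = 13.2 → 13
  B: 0 + 0 = 0 → 0
rgb(20, 13, 0) = #140D00.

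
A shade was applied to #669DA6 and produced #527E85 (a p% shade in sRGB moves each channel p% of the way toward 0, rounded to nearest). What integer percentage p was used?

#669DA6 is rgb(102, 157, 166); #527E85 is rgb(82, 126, 133).
On the B channel (widest range): 133 ≈ 166 + (p/100)(0 − 166), so p ≈ 100×(133 − 166)/(0 − 166) = -3300/-166 = 19.88.
p = 20 reproduces all three channels after rounding.

20%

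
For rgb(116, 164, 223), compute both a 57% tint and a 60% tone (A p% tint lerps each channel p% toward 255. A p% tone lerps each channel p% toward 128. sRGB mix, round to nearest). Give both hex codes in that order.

#C3D8F1, #7B8EA6

57% tint:
  R: 116 + 0.57×(255−116) = 116 + 79.23 = 195.23 → 195
  G: 164 + 0.57×(255−164) = 164 + 51.87 = 215.87 → 216
  B: 223 + 0.57×(255−223) = 223 + 18.24 = 241.24 → 241
  → #C3D8F1
60% tone:
  R: 116 + 0.6×(128−116) = 116 + 7.2 = 123.2 → 123
  G: 164 + 0.6×(128−164) = 164 − 21.6 = 142.4 → 142
  B: 223 + 0.6×(128−223) = 223 − 57 = 166 → 166
  → #7B8EA6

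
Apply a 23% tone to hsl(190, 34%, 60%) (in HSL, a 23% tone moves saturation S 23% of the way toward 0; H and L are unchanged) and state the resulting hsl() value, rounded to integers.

hsl(190, 26%, 60%)

S moves 23% from 34 toward 0: 34 − 7.82 = 26.18 → 26.
H and L are unchanged.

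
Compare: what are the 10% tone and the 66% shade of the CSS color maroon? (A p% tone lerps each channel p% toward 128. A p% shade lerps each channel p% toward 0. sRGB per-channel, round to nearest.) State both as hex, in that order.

CSS maroon is rgb(128, 0, 0).
10% tone:
  R: 128 + 0 = 128 → 128
  G: 0 + 0.1×(128−0) = 0 + 12.8 = 12.8 → 13
  B: 0 + 12.8 = 12.8 → 13
  → #800d0d
66% shade:
  R: 128 + 0.66×(0−128) = 128 − 84.48 = 43.52 → 44
  G: 0 + 0.66×(0−0) = 0 + 0 = 0 → 0
  B: 0 + 0 = 0 → 0
  → #2c0000

#800d0d, #2c0000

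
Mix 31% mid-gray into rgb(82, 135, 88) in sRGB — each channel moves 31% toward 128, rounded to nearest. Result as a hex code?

A 31% tone moves each channel 31% toward 128:
  R: 82 + 0.31×(128−82) = 82 + 14.26 = 96.26 → 96
  G: 135 − 2.17 = 132.83 → 133
  B: 88 + 0.31×(128−88) = 88 + 12.4 = 100.4 → 100
rgb(96, 133, 100) = #608564.

#608564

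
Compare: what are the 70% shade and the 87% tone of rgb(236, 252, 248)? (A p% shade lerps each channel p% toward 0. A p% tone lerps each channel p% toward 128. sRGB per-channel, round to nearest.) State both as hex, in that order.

70% shade:
  R: 236 − 165.2 = 70.8 → 71
  G: 252 + 0.7×(0−252) = 252 − 176.4 = 75.6 → 76
  B: 248 + 0.7×(0−248) = 248 − 173.6 = 74.4 → 74
  → #474c4a
87% tone:
  R: 236 − 93.96 = 142.04 → 142
  G: 252 − 107.88 = 144.12 → 144
  B: 248 + 0.87×(128−248) = 248 − 104.4 = 143.6 → 144
  → #8e9090

#474c4a, #8e9090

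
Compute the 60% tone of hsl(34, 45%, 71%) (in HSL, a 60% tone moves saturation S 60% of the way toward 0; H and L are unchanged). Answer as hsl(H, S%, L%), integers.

hsl(34, 18%, 71%)

S moves 60% from 45 toward 0: 45 − 27 = 18 → 18.
H and L are unchanged.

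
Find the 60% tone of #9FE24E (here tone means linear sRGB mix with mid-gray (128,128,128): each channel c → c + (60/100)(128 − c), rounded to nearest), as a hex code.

#9FE24E is rgb(159, 226, 78).
A 60% tone moves each channel 60% toward 128:
  R: 159 + 0.6×(128−159) = 159 − 18.6 = 140.4 → 140
  G: 226 + 0.6×(128−226) = 226 − 58.8 = 167.2 → 167
  B: 78 + 30 = 108 → 108
rgb(140, 167, 108) = #8CA76C.

#8CA76C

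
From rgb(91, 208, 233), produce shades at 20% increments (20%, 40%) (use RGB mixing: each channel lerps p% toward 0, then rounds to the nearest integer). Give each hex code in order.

20%: (91 − 18.2 = 72.8→73, 208 − 41.6 = 166.4→166, 233 − 46.6 = 186.4→186) → #49A6BA
40%: (91 − 36.4 = 54.6→55, 208 − 83.2 = 124.8→125, 233 − 93.2 = 139.8→140) → #377D8C

#49A6BA, #377D8C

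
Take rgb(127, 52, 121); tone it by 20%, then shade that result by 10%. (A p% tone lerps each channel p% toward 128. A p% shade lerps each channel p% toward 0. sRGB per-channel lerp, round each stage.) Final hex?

#723C6E

Per channel, c → c + 0.2(128 − c):
  R: 127 + 0.2 = 127.2 → 127
  G: 52 + 15.2 = 67.2 → 67
  B: 121 + 0.2×(128−121) = 121 + 1.4 = 122.4 → 122
After the tone: rgb(127, 67, 122) = #7F437A.
A 10% shade moves each channel 10% toward 0:
  R: 127 + 0.1×(0−127) = 127 − 12.7 = 114.3 → 114
  G: 67 + 0.1×(0−67) = 67 − 6.7 = 60.3 → 60
  B: 122 + 0.1×(0−122) = 122 − 12.2 = 109.8 → 110
rgb(114, 60, 110) = #723C6E.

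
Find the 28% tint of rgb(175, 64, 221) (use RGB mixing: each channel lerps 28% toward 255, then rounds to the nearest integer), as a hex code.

Lerp each channel 28% toward 255:
  R: 175 + 22.4 = 197.4 → 197
  G: 64 + 53.48 = 117.48 → 117
  B: 221 + 0.28×(255−221) = 221 + 9.52 = 230.52 → 231
rgb(197, 117, 231) = #C575E7.

#C575E7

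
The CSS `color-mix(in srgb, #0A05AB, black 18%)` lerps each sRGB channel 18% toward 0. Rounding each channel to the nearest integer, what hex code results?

#08048C

#0A05AB is rgb(10, 5, 171).
An 18% shade moves each channel 18% toward 0:
  R: 10 − 1.8 = 8.2 → 8
  G: 5 − 0.9 = 4.1 → 4
  B: 171 + 0.18×(0−171) = 171 − 30.78 = 140.22 → 140
rgb(8, 4, 140) = #08048C.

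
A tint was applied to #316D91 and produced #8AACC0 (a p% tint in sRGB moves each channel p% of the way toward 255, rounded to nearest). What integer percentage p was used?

#316D91 is rgb(49, 109, 145); #8AACC0 is rgb(138, 172, 192).
On the R channel (widest range): 138 ≈ 49 + (p/100)(255 − 49), so p ≈ 100×(138 − 49)/(255 − 49) = 8900/206 = 43.20.
p = 43 reproduces all three channels after rounding.

43%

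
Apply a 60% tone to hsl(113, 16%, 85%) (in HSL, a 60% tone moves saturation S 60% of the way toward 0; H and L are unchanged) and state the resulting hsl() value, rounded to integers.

hsl(113, 6%, 85%)

S moves 60% from 16 toward 0: 16 − 9.6 = 6.4 → 6.
H and L are unchanged.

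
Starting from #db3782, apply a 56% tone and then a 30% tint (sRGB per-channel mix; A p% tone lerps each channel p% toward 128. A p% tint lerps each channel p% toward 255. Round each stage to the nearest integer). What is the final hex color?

#c290a7

#db3782 is rgb(219, 55, 130).
Lerp each channel 56% toward 128:
  R: 219 − 50.96 = 168.04 → 168
  G: 55 + 40.88 = 95.88 → 96
  B: 130 + 0.56×(128−130) = 130 − 1.12 = 128.88 → 129
After the tone: rgb(168, 96, 129) = #a86081.
A 30% tint moves each channel 30% toward 255:
  R: 168 + 0.3×(255−168) = 168 + 26.1 = 194.1 → 194
  G: 96 + 47.7 = 143.7 → 144
  B: 129 + 37.8 = 166.8 → 167
rgb(194, 144, 167) = #c290a7.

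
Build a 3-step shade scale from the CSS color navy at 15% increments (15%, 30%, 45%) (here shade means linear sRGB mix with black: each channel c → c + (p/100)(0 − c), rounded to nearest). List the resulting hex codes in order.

CSS navy is rgb(0, 0, 128).
15%: (0→0, 0→0, 128 − 19.2 = 108.8→109) → #00006D
30%: (0→0, 0→0, 128 − 38.4 = 89.6→90) → #00005A
45%: (0→0, 0→0, 128 − 57.6 = 70.4→70) → #000046

#00006D, #00005A, #000046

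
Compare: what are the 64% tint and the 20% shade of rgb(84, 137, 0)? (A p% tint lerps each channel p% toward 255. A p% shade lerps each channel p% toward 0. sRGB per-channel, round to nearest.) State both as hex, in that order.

64% tint:
  R: 84 + 0.64×(255−84) = 84 + 109.44 = 193.44 → 193
  G: 137 + 0.64×(255−137) = 137 + 75.52 = 212.52 → 213
  B: 0 + 0.64×(255−0) = 0 + 163.2 = 163.2 → 163
  → #C1D5A3
20% shade:
  R: 84 − 16.8 = 67.2 → 67
  G: 137 + 0.2×(0−137) = 137 − 27.4 = 109.6 → 110
  B: 0 + 0 = 0 → 0
  → #436E00

#C1D5A3, #436E00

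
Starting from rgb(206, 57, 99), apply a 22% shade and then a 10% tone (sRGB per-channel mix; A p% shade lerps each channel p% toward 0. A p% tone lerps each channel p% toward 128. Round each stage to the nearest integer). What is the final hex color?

Lerp each channel 22% toward 0:
  R: 206 + 0.22×(0−206) = 206 − 45.32 = 160.68 → 161
  G: 57 + 0.22×(0−57) = 57 − 12.54 = 44.46 → 44
  B: 99 + 0.22×(0−99) = 99 − 21.78 = 77.22 → 77
After the shade: rgb(161, 44, 77) = #a12c4d.
Per channel, c → c + 0.1(128 − c):
  R: 161 − 3.3 = 157.7 → 158
  G: 44 + 0.1×(128−44) = 44 + 8.4 = 52.4 → 52
  B: 77 + 0.1×(128−77) = 77 + 5.1 = 82.1 → 82
rgb(158, 52, 82) = #9e3452.

#9e3452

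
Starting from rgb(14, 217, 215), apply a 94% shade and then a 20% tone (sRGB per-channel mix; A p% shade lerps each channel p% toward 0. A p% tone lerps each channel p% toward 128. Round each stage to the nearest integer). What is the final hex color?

Lerp each channel 94% toward 0:
  R: 14 − 13.16 = 0.84 → 1
  G: 217 + 0.94×(0−217) = 217 − 203.98 = 13.02 → 13
  B: 215 − 202.1 = 12.9 → 13
After the shade: rgb(1, 13, 13) = #010d0d.
Lerp each channel 20% toward 128:
  R: 1 + 0.2×(128−1) = 1 + 25.4 = 26.4 → 26
  G: 13 + 0.2×(128−13) = 13 + 23 = 36 → 36
  B: 13 + 23 = 36 → 36
rgb(26, 36, 36) = #1a2424.

#1a2424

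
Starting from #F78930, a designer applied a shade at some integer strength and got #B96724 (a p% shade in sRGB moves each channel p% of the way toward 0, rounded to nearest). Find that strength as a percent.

25%

#F78930 is rgb(247, 137, 48); #B96724 is rgb(185, 103, 36).
On the R channel (widest range): 185 ≈ 247 + (p/100)(0 − 247), so p ≈ 100×(185 − 247)/(0 − 247) = -6200/-247 = 25.10.
p = 25 reproduces all three channels after rounding.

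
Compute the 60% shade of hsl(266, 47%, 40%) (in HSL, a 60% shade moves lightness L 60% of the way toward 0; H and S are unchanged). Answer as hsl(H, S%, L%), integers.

L moves 60% from 40 toward 0: 40 − 24 = 16 → 16.
H and S are unchanged.

hsl(266, 47%, 16%)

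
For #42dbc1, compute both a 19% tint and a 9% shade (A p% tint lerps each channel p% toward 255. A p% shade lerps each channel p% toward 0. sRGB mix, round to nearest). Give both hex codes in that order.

#66e2cd, #3cc7b0

#42dbc1 is rgb(66, 219, 193).
19% tint:
  R: 66 + 35.91 = 101.91 → 102
  G: 219 + 0.19×(255−219) = 219 + 6.84 = 225.84 → 226
  B: 193 + 0.19×(255−193) = 193 + 11.78 = 204.78 → 205
  → #66e2cd
9% shade:
  R: 66 + 0.09×(0−66) = 66 − 5.94 = 60.06 → 60
  G: 219 − 19.71 = 199.29 → 199
  B: 193 + 0.09×(0−193) = 193 − 17.37 = 175.63 → 176
  → #3cc7b0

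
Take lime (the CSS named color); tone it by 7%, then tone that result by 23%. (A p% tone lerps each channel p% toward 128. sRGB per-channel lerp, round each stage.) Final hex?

#24DB24

CSS lime is rgb(0, 255, 0).
Per channel, c → c + 0.07(128 − c):
  R: 0 + 0.07×(128−0) = 0 + 8.96 = 8.96 → 9
  G: 255 − 8.89 = 246.11 → 246
  B: 0 + 0.07×(128−0) = 0 + 8.96 = 8.96 → 9
After the tone: rgb(9, 246, 9) = #09F609.
Lerp each channel 23% toward 128:
  R: 9 + 27.37 = 36.37 → 36
  G: 246 + 0.23×(128−246) = 246 − 27.14 = 218.86 → 219
  B: 9 + 0.23×(128−9) = 9 + 27.37 = 36.37 → 36
rgb(36, 219, 36) = #24DB24.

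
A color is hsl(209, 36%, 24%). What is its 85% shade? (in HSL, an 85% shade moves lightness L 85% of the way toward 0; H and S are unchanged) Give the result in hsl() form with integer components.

hsl(209, 36%, 4%)

L moves 85% from 24 toward 0: 24 − 20.4 = 3.6 → 4.
H and S are unchanged.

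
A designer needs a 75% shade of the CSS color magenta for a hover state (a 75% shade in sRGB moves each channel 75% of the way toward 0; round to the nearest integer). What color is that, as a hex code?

CSS magenta is rgb(255, 0, 255).
A 75% shade moves each channel 75% toward 0:
  R: 255 − 191.25 = 63.75 → 64
  G: 0 + 0.75×(0−0) = 0 + 0 = 0 → 0
  B: 255 + 0.75×(0−255) = 255 − 191.25 = 63.75 → 64
rgb(64, 0, 64) = #400040.

#400040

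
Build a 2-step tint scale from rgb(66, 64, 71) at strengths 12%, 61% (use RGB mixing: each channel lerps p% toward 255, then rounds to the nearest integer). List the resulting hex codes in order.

#59575d, #b5b5b7

12%: (66 + 22.68 = 88.68→89, 64 + 22.92 = 86.92→87, 71 + 22.08 = 93.08→93) → #59575d
61%: (66 + 115.29 = 181.29→181, 64 + 116.51 = 180.51→181, 71 + 112.24 = 183.24→183) → #b5b5b7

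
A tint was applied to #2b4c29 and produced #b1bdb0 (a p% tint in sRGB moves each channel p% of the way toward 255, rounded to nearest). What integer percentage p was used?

63%

#2b4c29 is rgb(43, 76, 41); #b1bdb0 is rgb(177, 189, 176).
On the B channel (widest range): 176 ≈ 41 + (p/100)(255 − 41), so p ≈ 100×(176 − 41)/(255 − 41) = 13500/214 = 63.08.
p = 63 reproduces all three channels after rounding.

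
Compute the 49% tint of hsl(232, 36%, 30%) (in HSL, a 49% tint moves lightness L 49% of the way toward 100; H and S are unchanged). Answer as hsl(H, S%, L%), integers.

L moves 49% from 30 toward 100: 30 + 34.3 = 64.3 → 64.
H and S are unchanged.

hsl(232, 36%, 64%)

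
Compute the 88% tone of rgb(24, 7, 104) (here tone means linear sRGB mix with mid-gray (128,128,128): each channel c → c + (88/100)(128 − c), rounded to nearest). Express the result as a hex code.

An 88% tone moves each channel 88% toward 128:
  R: 24 + 91.52 = 115.52 → 116
  G: 7 + 0.88×(128−7) = 7 + 106.48 = 113.48 → 113
  B: 104 + 21.12 = 125.12 → 125
rgb(116, 113, 125) = #74717D.

#74717D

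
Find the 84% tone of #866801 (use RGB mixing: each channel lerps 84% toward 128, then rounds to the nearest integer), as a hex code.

#817C6C

#866801 is rgb(134, 104, 1).
An 84% tone moves each channel 84% toward 128:
  R: 134 + 0.84×(128−134) = 134 − 5.04 = 128.96 → 129
  G: 104 + 0.84×(128−104) = 104 + 20.16 = 124.16 → 124
  B: 1 + 0.84×(128−1) = 1 + 106.68 = 107.68 → 108
rgb(129, 124, 108) = #817C6C.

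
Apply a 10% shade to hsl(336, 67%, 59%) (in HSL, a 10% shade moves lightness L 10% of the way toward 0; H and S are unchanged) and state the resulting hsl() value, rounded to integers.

L moves 10% from 59 toward 0: 59 − 5.9 = 53.1 → 53.
H and S are unchanged.

hsl(336, 67%, 53%)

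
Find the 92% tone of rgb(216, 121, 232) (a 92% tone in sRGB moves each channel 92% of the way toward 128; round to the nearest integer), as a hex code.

Per channel, c → c + 0.92(128 − c):
  R: 216 − 80.96 = 135.04 → 135
  G: 121 + 0.92×(128−121) = 121 + 6.44 = 127.44 → 127
  B: 232 + 0.92×(128−232) = 232 − 95.68 = 136.32 → 136
rgb(135, 127, 136) = #877f88.

#877f88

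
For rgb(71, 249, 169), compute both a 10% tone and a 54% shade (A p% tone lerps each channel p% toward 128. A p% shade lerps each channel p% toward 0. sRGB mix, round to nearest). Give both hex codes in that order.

#4DEDA5, #21734E

10% tone:
  R: 71 + 5.7 = 76.7 → 77
  G: 249 + 0.1×(128−249) = 249 − 12.1 = 236.9 → 237
  B: 169 + 0.1×(128−169) = 169 − 4.1 = 164.9 → 165
  → #4DEDA5
54% shade:
  R: 71 + 0.54×(0−71) = 71 − 38.34 = 32.66 → 33
  G: 249 + 0.54×(0−249) = 249 − 134.46 = 114.54 → 115
  B: 169 + 0.54×(0−169) = 169 − 91.26 = 77.74 → 78
  → #21734E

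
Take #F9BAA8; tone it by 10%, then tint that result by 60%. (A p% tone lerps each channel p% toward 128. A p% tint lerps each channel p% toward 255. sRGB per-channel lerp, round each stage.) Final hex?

#F9BAA8 is rgb(249, 186, 168).
A 10% tone moves each channel 10% toward 128:
  R: 249 + 0.1×(128−249) = 249 − 12.1 = 236.9 → 237
  G: 186 − 5.8 = 180.2 → 180
  B: 168 + 0.1×(128−168) = 168 − 4 = 164 → 164
After the tone: rgb(237, 180, 164) = #EDB4A4.
Lerp each channel 60% toward 255:
  R: 237 + 0.6×(255−237) = 237 + 10.8 = 247.8 → 248
  G: 180 + 0.6×(255−180) = 180 + 45 = 225 → 225
  B: 164 + 54.6 = 218.6 → 219
rgb(248, 225, 219) = #F8E1DB.

#F8E1DB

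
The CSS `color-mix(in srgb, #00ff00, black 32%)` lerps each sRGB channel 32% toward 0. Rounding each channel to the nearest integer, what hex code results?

#00ad00

#00ff00 is rgb(0, 255, 0).
Per channel, c → c + 0.32(0 − c):
  R: 0 + 0.32×(0−0) = 0 + 0 = 0 → 0
  G: 255 − 81.6 = 173.4 → 173
  B: 0 + 0 = 0 → 0
rgb(0, 173, 0) = #00ad00.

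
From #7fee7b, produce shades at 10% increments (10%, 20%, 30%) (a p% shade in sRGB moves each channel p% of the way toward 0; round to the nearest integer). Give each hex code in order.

#72d66f, #66be62, #59a756

#7fee7b is rgb(127, 238, 123).
10%: (127 − 12.7 = 114.3→114, 238 − 23.8 = 214.2→214, 123 − 12.3 = 110.7→111) → #72d66f
20%: (127 − 25.4 = 101.6→102, 238 − 47.6 = 190.4→190, 123 − 24.6 = 98.4→98) → #66be62
30%: (127 − 38.1 = 88.9→89, 238 − 71.4 = 166.6→167, 123 − 36.9 = 86.1→86) → #59a756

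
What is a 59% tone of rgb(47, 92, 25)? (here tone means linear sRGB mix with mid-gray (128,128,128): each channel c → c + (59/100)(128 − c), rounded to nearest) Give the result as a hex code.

#5F7156

Per channel, c → c + 0.59(128 − c):
  R: 47 + 47.79 = 94.79 → 95
  G: 92 + 21.24 = 113.24 → 113
  B: 25 + 0.59×(128−25) = 25 + 60.77 = 85.77 → 86
rgb(95, 113, 86) = #5F7156.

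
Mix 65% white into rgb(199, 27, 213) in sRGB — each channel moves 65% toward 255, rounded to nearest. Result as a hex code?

#EBAFF0

A 65% tint moves each channel 65% toward 255:
  R: 199 + 0.65×(255−199) = 199 + 36.4 = 235.4 → 235
  G: 27 + 0.65×(255−27) = 27 + 148.2 = 175.2 → 175
  B: 213 + 27.3 = 240.3 → 240
rgb(235, 175, 240) = #EBAFF0.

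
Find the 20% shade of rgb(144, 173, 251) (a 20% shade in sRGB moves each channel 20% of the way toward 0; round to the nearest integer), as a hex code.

Lerp each channel 20% toward 0:
  R: 144 + 0.2×(0−144) = 144 − 28.8 = 115.2 → 115
  G: 173 + 0.2×(0−173) = 173 − 34.6 = 138.4 → 138
  B: 251 + 0.2×(0−251) = 251 − 50.2 = 200.8 → 201
rgb(115, 138, 201) = #738AC9.

#738AC9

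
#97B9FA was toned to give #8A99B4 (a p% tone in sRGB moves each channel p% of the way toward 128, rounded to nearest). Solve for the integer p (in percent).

57%

#97B9FA is rgb(151, 185, 250); #8A99B4 is rgb(138, 153, 180).
On the B channel (widest range): 180 ≈ 250 + (p/100)(128 − 250), so p ≈ 100×(180 − 250)/(128 − 250) = -7000/-122 = 57.38.
p = 57 reproduces all three channels after rounding.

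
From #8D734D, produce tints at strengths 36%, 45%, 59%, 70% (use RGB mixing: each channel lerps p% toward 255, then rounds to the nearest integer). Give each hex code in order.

#8D734D is rgb(141, 115, 77).
36%: (141 + 41.04 = 182.04→182, 115 + 50.4 = 165.4→165, 77 + 64.08 = 141.08→141) → #B6A58D
45%: (141 + 51.3 = 192.3→192, 115 + 63 = 178→178, 77 + 80.1 = 157.1→157) → #C0B29D
59%: (141 + 67.26 = 208.26→208, 115 + 82.6 = 197.6→198, 77 + 105.02 = 182.02→182) → #D0C6B6
70%: (141 + 79.8 = 220.8→221, 115 + 98 = 213→213, 77 + 124.6 = 201.6→202) → #DDD5CA

#B6A58D, #C0B29D, #D0C6B6, #DDD5CA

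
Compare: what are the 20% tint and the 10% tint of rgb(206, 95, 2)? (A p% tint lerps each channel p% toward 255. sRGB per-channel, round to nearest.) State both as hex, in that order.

#D87F35, #D36F1B

20% tint:
  R: 206 + 0.2×(255−206) = 206 + 9.8 = 215.8 → 216
  G: 95 + 0.2×(255−95) = 95 + 32 = 127 → 127
  B: 2 + 50.6 = 52.6 → 53
  → #D87F35
10% tint:
  R: 206 + 0.1×(255−206) = 206 + 4.9 = 210.9 → 211
  G: 95 + 16 = 111 → 111
  B: 2 + 25.3 = 27.3 → 27
  → #D36F1B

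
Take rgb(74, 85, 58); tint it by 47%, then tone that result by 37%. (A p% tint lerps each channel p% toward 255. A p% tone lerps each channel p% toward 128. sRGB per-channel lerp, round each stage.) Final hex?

A 47% tint moves each channel 47% toward 255:
  R: 74 + 85.07 = 159.07 → 159
  G: 85 + 0.47×(255−85) = 85 + 79.9 = 164.9 → 165
  B: 58 + 92.59 = 150.59 → 151
After the tint: rgb(159, 165, 151) = #9fa597.
Per channel, c → c + 0.37(128 − c):
  R: 159 − 11.47 = 147.53 → 148
  G: 165 − 13.69 = 151.31 → 151
  B: 151 + 0.37×(128−151) = 151 − 8.51 = 142.49 → 142
rgb(148, 151, 142) = #94978e.

#94978e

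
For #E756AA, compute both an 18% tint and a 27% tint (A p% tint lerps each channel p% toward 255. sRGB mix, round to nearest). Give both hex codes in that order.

#EB74B9, #ED84C1

#E756AA is rgb(231, 86, 170).
18% tint:
  R: 231 + 0.18×(255−231) = 231 + 4.32 = 235.32 → 235
  G: 86 + 0.18×(255−86) = 86 + 30.42 = 116.42 → 116
  B: 170 + 0.18×(255−170) = 170 + 15.3 = 185.3 → 185
  → #EB74B9
27% tint:
  R: 231 + 0.27×(255−231) = 231 + 6.48 = 237.48 → 237
  G: 86 + 0.27×(255−86) = 86 + 45.63 = 131.63 → 132
  B: 170 + 0.27×(255−170) = 170 + 22.95 = 192.95 → 193
  → #ED84C1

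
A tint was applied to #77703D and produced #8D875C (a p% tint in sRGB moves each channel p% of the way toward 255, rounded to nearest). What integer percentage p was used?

#77703D is rgb(119, 112, 61); #8D875C is rgb(141, 135, 92).
On the B channel (widest range): 92 ≈ 61 + (p/100)(255 − 61), so p ≈ 100×(92 − 61)/(255 − 61) = 3100/194 = 15.98.
p = 16 reproduces all three channels after rounding.

16%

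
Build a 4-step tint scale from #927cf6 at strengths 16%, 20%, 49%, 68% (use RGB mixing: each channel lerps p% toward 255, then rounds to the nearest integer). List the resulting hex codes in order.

#927cf6 is rgb(146, 124, 246).
16%: (146 + 17.44 = 163.44→163, 124 + 20.96 = 144.96→145, 246 + 1.44 = 247.44→247) → #a391f7
20%: (146 + 21.8 = 167.8→168, 124 + 26.2 = 150.2→150, 246 + 1.8 = 247.8→248) → #a896f8
49%: (146 + 53.41 = 199.41→199, 124 + 64.19 = 188.19→188, 246 + 4.41 = 250.41→250) → #c7bcfa
68%: (146 + 74.12 = 220.12→220, 124 + 89.08 = 213.08→213, 246 + 6.12 = 252.12→252) → #dcd5fc

#a391f7, #a896f8, #c7bcfa, #dcd5fc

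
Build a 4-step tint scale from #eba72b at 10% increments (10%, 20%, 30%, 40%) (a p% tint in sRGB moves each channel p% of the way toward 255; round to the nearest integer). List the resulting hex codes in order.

#edb040, #efb955, #f1c16b, #f3ca80

#eba72b is rgb(235, 167, 43).
10%: (235 + 2 = 237→237, 167 + 8.8 = 175.8→176, 43 + 21.2 = 64.2→64) → #edb040
20%: (235 + 4 = 239→239, 167 + 17.6 = 184.6→185, 43 + 42.4 = 85.4→85) → #efb955
30%: (235 + 6 = 241→241, 167 + 26.4 = 193.4→193, 43 + 63.6 = 106.6→107) → #f1c16b
40%: (235 + 8 = 243→243, 167 + 35.2 = 202.2→202, 43 + 84.8 = 127.8→128) → #f3ca80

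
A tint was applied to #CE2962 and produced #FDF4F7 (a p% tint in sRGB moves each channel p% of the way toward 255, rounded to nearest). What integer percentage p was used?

#CE2962 is rgb(206, 41, 98); #FDF4F7 is rgb(253, 244, 247).
On the G channel (widest range): 244 ≈ 41 + (p/100)(255 − 41), so p ≈ 100×(244 − 41)/(255 − 41) = 20300/214 = 94.86.
p = 95 reproduces all three channels after rounding.

95%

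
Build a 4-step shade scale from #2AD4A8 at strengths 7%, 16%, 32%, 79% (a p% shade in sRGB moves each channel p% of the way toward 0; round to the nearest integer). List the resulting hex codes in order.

#27C59C, #23B28D, #1D9072, #092D23

#2AD4A8 is rgb(42, 212, 168).
7%: (42 − 2.94 = 39.06→39, 212 − 14.84 = 197.16→197, 168 − 11.76 = 156.24→156) → #27C59C
16%: (42 − 6.72 = 35.28→35, 212 − 33.92 = 178.08→178, 168 − 26.88 = 141.12→141) → #23B28D
32%: (42 − 13.44 = 28.56→29, 212 − 67.84 = 144.16→144, 168 − 53.76 = 114.24→114) → #1D9072
79%: (42 − 33.18 = 8.82→9, 212 − 167.48 = 44.52→45, 168 − 132.72 = 35.28→35) → #092D23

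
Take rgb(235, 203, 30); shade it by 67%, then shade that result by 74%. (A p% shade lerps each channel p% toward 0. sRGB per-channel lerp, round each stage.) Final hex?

#141103

Per channel, c → c + 0.67(0 − c):
  R: 235 − 157.45 = 77.55 → 78
  G: 203 − 136.01 = 66.99 → 67
  B: 30 + 0.67×(0−30) = 30 − 20.1 = 9.9 → 10
After the shade: rgb(78, 67, 10) = #4e430a.
Lerp each channel 74% toward 0:
  R: 78 + 0.74×(0−78) = 78 − 57.72 = 20.28 → 20
  G: 67 + 0.74×(0−67) = 67 − 49.58 = 17.42 → 17
  B: 10 − 7.4 = 2.6 → 3
rgb(20, 17, 3) = #141103.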